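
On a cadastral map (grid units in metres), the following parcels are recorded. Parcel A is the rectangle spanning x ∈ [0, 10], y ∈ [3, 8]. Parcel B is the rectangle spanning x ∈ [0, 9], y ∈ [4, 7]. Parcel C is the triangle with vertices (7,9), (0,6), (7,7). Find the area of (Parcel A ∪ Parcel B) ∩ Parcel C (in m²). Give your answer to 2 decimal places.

The region (Parcel A ∪ Parcel B) ∩ Parcel C is the polygon with vertices (7,8), (7,7), (0,6), (4.667,8).
By the shoelace formula its area is 5.83.

5.83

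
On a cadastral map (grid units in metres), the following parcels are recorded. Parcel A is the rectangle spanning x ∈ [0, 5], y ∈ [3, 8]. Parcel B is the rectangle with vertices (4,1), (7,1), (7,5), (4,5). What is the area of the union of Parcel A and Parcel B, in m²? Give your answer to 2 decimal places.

By inclusion–exclusion:
Individual areas: |Parcel A| = 25, |Parcel B| = 12.
|Parcel A∩Parcel B|: x∈[4,5], y∈[3,5] → 1·2 = 2.
|Parcel A ∪ Parcel B| = 37 − 2 = 35.00.

35.00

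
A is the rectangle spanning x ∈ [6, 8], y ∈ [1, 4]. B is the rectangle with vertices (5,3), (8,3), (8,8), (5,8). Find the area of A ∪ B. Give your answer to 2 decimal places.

By inclusion–exclusion:
Individual areas: |A| = 6, |B| = 15.
|A∩B|: x∈[6,8], y∈[3,4] → 2·1 = 2.
|A ∪ B| = 21 − 2 = 19.00.

19.00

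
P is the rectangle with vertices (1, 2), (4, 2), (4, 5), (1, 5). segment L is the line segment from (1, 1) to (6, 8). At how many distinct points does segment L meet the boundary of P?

2

The segment meets the boundary at (3.857,5), (1.714,2).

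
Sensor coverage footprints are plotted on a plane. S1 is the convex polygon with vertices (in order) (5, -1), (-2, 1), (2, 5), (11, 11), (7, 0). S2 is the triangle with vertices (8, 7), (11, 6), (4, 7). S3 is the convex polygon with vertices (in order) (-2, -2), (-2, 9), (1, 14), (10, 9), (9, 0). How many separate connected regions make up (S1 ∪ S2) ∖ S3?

(S1 ∪ S2) ∖ S3 splits into 3 disjoint pieces (area 1.8139, area 0.1607, area 0.1964).

3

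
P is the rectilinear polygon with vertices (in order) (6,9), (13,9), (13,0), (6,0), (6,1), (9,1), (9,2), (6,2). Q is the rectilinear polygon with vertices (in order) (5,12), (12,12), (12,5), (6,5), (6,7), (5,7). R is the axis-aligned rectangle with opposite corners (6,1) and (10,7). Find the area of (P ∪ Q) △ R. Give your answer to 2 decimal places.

65.00

|P ∪ Q| = 83.
|(P ∪ Q) ∩ R| = 21.
|(P ∪ Q) △ R| = 83 + 24 − 42 = 65.00.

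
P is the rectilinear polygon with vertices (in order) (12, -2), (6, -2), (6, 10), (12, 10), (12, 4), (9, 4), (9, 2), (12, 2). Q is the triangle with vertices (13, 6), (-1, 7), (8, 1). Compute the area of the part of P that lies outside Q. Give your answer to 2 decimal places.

|P| = 66, |P∩Q| = 20.381.
|P ∖ Q| = |P| − |P∩Q| = 66 − 20.381 = 45.62.

45.62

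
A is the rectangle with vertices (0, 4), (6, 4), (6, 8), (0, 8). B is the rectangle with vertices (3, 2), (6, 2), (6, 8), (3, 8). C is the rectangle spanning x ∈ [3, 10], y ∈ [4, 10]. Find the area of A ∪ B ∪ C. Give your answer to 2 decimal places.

By inclusion–exclusion:
Individual areas: |A| = 24, |B| = 18, |C| = 42.
|A∩B|: x∈[3,6], y∈[4,8] → 3·4 = 12.
|A∩C|: x∈[3,6], y∈[4,8] → 3·4 = 12.
|B∩C|: x∈[3,6], y∈[4,8] → 3·4 = 12.
|A∩B∩C| = 12.
|A ∪ B ∪ C| = 84 − 36 + 12 = 60.00.

60.00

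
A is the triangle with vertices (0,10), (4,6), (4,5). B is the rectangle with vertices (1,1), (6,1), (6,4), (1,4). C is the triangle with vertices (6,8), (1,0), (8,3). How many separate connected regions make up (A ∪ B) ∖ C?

3

(A ∪ B) ∖ C splits into 3 disjoint pieces (area 2, area 1.5238, area 4.6875).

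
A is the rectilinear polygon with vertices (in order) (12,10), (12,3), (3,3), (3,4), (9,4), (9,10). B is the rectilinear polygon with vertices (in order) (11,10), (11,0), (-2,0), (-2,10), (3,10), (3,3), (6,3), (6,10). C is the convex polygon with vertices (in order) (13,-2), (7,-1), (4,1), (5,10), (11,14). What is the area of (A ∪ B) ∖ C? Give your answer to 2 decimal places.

|A ∪ B| = 119.
|(A ∪ B) ∩ C| = 62.75.
|(A ∪ B) ∖ C| = 119 − 62.75 = 56.25.

56.25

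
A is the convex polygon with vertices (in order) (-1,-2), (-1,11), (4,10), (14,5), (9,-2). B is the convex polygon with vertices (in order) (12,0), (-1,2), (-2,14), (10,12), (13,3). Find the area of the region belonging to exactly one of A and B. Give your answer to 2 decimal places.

88.83

|A| = 140, |B| = 156, |A∩B| = 103.5835.
|A △ B| = |A| + |B| − 2·|A∩B| = 140 + 156 − 207.167 = 88.83.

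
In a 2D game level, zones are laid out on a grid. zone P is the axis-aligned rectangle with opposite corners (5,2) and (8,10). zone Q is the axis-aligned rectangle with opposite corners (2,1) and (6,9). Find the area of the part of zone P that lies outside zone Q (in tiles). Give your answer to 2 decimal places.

17.00

|zone P∩zone Q|: x∈[5,6], y∈[2,9] → 1·7 = 7.
|zone P| = 24.
|zone P ∖ zone Q| = |zone P| − |zone P∩zone Q| = 24 − 7 = 17.00.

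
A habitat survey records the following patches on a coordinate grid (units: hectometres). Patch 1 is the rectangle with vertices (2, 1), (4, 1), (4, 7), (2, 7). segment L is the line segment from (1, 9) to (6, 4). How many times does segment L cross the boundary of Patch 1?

2

The segment meets the boundary at (4,6), (3,7).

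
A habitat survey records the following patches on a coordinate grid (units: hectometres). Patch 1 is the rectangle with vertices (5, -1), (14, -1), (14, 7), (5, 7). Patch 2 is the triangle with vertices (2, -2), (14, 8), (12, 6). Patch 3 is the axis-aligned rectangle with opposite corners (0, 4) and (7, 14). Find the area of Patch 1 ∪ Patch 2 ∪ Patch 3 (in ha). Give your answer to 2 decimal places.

By inclusion–exclusion:
Individual areas: |Patch 1| = 72, |Patch 2| = 2, |Patch 3| = 70.
|Patch 1∩Patch 2| = 1.75.
|Patch 1∩Patch 3|: x∈[5,7], y∈[4,7] → 2·3 = 6.
|Patch 2∩Patch 3| = 0.
|Patch 1∩Patch 2∩Patch 3| = 0.
|Patch 1 ∪ Patch 2 ∪ Patch 3| = 144 − 7.75 + 0 = 136.25.

136.25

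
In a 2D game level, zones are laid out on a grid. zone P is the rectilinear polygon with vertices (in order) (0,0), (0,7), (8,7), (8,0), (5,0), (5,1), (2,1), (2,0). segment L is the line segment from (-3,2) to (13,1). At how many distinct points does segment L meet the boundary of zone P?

The segment meets the boundary at (8,1.312), (0,1.812).

2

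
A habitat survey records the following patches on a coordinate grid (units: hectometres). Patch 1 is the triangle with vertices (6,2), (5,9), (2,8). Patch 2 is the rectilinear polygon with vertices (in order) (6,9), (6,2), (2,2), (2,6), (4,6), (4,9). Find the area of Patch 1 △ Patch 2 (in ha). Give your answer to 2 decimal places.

|Patch 1| = 11, |Patch 2| = 22, |Patch 1∩Patch 2| = 7.6667.
|Patch 1 △ Patch 2| = |Patch 1| + |Patch 2| − 2·|Patch 1∩Patch 2| = 11 + 22 − 15.3333 = 17.67.

17.67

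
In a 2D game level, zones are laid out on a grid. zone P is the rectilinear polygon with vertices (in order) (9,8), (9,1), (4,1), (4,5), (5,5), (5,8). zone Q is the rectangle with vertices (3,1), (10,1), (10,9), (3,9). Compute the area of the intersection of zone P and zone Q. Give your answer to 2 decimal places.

32.00

The intersection is the polygon with vertices (9,1), (4,1), (4,5), (5,5), (5,8), (9,8).
By the shoelace formula its area is 32.00.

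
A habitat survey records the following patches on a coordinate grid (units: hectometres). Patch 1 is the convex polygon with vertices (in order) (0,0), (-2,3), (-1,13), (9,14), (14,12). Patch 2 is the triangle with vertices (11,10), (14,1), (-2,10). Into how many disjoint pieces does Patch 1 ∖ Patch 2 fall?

Patch 1 ∖ Patch 2 splits into 2 disjoint pieces (area 41.2968, area 48.2648).

2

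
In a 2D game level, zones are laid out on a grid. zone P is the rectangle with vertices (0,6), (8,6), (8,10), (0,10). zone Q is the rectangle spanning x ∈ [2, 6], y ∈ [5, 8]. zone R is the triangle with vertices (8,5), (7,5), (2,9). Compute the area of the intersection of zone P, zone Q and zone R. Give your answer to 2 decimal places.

The intersection is the polygon with vertices (3.5,8), (6,6.333), (6,6), (5.75,6), (3.25,8).
By the shoelace formula its area is 0.92.

0.92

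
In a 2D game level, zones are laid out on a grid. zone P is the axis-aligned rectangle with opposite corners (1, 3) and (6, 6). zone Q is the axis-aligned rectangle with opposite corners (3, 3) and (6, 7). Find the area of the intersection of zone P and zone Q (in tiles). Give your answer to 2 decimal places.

9.00

|zone P∩zone Q|: x∈[3,6], y∈[3,6] → 3·3 = 9.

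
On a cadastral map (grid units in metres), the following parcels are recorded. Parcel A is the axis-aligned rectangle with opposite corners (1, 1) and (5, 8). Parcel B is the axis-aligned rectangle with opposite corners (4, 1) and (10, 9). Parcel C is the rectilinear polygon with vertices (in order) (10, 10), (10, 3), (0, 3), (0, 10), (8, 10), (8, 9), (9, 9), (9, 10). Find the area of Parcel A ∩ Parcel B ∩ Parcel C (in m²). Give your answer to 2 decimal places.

5.00

The intersection is the polygon with vertices (5,3), (4,3), (4,8), (5,8).
By the shoelace formula its area is 5.00.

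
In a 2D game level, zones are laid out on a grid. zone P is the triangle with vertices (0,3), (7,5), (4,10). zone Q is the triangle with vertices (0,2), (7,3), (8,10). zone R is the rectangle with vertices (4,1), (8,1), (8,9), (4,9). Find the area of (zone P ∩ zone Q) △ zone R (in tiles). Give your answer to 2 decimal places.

28.63

|zone P ∩ zone Q| = 8.2.
|(zone P ∩ zone Q) ∩ zone R| = 5.7857.
|(zone P ∩ zone Q) △ zone R| = 8.2 + 32 − 11.5714 = 28.63.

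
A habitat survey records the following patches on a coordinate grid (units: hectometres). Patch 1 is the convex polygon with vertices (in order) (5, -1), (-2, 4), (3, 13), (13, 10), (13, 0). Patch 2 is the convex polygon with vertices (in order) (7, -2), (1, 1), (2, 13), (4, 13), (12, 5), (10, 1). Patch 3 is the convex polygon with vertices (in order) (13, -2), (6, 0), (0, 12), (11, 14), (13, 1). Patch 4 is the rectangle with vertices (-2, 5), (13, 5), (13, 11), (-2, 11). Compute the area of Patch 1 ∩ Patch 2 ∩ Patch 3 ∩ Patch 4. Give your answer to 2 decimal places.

40.47

The intersection is the polygon with vertices (1.889,11), (6,11), (12,5), (3.5,5), (1.643,8.714), (1.823,10.882).
By the shoelace formula its area is 40.47.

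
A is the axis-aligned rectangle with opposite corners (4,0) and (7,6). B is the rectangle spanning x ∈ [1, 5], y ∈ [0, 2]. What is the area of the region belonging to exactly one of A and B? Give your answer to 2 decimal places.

|A∩B|: x∈[4,5], y∈[0,2] → 1·2 = 2.
|A △ B| = |A| + |B| − 2·|A∩B| = 18 + 8 − 4 = 22.00.

22.00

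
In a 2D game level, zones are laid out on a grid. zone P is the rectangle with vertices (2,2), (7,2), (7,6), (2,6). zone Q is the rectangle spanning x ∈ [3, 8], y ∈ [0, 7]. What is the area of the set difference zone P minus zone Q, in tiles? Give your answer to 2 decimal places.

4.00

|zone P∩zone Q|: x∈[3,7], y∈[2,6] → 4·4 = 16.
|zone P| = 20.
|zone P ∖ zone Q| = |zone P| − |zone P∩zone Q| = 20 − 16 = 4.00.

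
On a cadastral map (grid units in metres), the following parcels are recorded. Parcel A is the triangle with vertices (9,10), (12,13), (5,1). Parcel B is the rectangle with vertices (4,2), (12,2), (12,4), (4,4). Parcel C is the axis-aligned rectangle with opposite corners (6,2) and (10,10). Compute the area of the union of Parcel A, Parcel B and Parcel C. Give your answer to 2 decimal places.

42.00

By inclusion–exclusion:
Individual areas: |Parcel A| = 7.5, |Parcel B| = 16, |Parcel C| = 32.
|Parcel A∩Parcel B| = 0.5556.
|Parcel A∩Parcel C| = 5.3036.
|Parcel B∩Parcel C|: x∈[6,10], y∈[2,4] → 4·2 = 8.
|Parcel A∩Parcel B∩Parcel C| = 0.3571.
|Parcel A ∪ Parcel B ∪ Parcel C| = 55.5 − 13.8591 + 0.3571 = 42.00.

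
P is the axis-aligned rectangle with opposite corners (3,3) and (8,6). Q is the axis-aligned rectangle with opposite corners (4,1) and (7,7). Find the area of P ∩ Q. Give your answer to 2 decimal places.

9.00

|P∩Q|: x∈[4,7], y∈[3,6] → 3·3 = 9.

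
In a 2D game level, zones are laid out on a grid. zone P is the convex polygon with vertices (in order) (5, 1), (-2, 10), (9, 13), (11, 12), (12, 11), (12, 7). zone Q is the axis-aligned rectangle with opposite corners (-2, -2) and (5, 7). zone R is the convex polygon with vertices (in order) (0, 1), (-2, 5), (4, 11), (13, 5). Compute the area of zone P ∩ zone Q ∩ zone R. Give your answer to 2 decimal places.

13.26

The intersection is the polygon with vertices (5,7), (5,2.538), (4.035,2.241), (0.333,7).
By the shoelace formula its area is 13.26.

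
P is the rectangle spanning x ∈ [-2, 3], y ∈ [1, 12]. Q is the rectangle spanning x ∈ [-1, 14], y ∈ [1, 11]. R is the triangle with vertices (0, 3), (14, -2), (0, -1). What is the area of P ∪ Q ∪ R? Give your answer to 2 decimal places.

187.40

By inclusion–exclusion:
Individual areas: |P| = 55, |Q| = 150, |R| = 28.
|P∩Q|: x∈[-1,3], y∈[1,11] → 4·10 = 40.
|P∩R| = 4.3929.
|Q∩R| = 5.6.
|P∩Q∩R| = 4.3929.
|P ∪ Q ∪ R| = 233 − 49.9929 + 4.3929 = 187.40.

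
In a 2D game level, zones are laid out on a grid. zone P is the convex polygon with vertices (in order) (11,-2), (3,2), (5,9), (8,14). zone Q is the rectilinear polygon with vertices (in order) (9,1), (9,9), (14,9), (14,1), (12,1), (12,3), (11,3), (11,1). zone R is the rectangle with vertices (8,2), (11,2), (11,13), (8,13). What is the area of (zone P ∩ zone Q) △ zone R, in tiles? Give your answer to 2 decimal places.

30.18

|zone P ∩ zone Q| = 5.5104.
|(zone P ∩ zone Q) ∩ zone R| = 4.1667.
|(zone P ∩ zone Q) △ zone R| = 5.5104 + 33 − 8.3333 = 30.18.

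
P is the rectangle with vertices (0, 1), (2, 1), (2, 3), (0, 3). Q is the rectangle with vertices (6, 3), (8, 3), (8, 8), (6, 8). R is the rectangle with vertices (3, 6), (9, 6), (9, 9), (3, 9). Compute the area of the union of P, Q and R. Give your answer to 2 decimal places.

28.00

By inclusion–exclusion:
Individual areas: |P| = 4, |Q| = 10, |R| = 18.
|P∩Q| = 0 (no overlap).
|P∩R| = 0 (no overlap).
|Q∩R|: x∈[6,8], y∈[6,8] → 2·2 = 4.
|P∩Q∩R| = 0.
|P ∪ Q ∪ R| = 32 − 4 + 0 = 28.00.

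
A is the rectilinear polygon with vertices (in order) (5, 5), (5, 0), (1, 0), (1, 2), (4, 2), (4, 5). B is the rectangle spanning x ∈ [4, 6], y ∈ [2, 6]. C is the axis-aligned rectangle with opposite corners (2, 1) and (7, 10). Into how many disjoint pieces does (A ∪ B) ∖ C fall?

1

(A ∪ B) ∖ C is a single connected region.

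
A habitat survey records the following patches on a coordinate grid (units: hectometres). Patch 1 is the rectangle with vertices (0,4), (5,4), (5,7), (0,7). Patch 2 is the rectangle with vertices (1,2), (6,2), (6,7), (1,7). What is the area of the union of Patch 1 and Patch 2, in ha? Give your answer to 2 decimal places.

By inclusion–exclusion:
Individual areas: |Patch 1| = 15, |Patch 2| = 25.
|Patch 1∩Patch 2|: x∈[1,5], y∈[4,7] → 4·3 = 12.
|Patch 1 ∪ Patch 2| = 40 − 12 = 28.00.

28.00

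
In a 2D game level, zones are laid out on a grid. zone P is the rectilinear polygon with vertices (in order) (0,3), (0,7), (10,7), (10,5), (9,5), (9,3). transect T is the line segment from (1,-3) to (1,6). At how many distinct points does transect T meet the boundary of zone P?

The segment meets the boundary at (1,3).

1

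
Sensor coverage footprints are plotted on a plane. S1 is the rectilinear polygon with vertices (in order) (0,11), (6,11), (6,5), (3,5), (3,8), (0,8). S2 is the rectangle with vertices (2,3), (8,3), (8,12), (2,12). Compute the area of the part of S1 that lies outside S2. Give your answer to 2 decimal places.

|S1| = 27, |S1∩S2| = 21.
|S1 ∖ S2| = |S1| − |S1∩S2| = 27 − 21 = 6.00.

6.00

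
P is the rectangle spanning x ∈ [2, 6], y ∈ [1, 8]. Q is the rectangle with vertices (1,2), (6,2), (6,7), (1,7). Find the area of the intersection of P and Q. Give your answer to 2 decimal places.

|P∩Q|: x∈[2,6], y∈[2,7] → 4·5 = 20.

20.00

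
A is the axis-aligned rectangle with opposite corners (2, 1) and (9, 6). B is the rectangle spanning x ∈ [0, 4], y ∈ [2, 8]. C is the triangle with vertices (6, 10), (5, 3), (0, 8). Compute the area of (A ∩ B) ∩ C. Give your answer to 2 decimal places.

2.00

The region (A ∩ B) ∩ C is the polygon with vertices (4,6), (4,4), (2,6).
By the shoelace formula its area is 2.00.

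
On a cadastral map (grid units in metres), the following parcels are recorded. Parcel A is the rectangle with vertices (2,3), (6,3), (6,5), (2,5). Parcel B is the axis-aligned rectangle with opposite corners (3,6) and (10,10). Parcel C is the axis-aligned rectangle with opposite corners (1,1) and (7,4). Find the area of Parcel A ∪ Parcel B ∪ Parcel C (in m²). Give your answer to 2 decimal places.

50.00

By inclusion–exclusion:
Individual areas: |Parcel A| = 8, |Parcel B| = 28, |Parcel C| = 18.
|Parcel A∩Parcel B| = 0 (no overlap).
|Parcel A∩Parcel C|: x∈[2,6], y∈[3,4] → 4·1 = 4.
|Parcel B∩Parcel C| = 0 (no overlap).
|Parcel A∩Parcel B∩Parcel C| = 0.
|Parcel A ∪ Parcel B ∪ Parcel C| = 54 − 4 + 0 = 50.00.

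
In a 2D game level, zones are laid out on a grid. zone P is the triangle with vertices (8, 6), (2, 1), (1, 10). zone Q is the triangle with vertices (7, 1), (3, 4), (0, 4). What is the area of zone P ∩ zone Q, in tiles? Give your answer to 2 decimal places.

2.48

The intersection is the polygon with vertices (3.698,2.415), (1.75,3.25), (1.667,4), (3,4), (4.368,2.974).
By the shoelace formula its area is 2.48.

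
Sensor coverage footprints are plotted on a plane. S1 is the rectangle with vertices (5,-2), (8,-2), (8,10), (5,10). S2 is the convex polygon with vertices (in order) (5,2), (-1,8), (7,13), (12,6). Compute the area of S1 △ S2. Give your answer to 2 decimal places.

66.64

|S1| = 36, |S2| = 73.5, |S1∩S2| = 21.4286.
|S1 △ S2| = |S1| + |S2| − 2·|S1∩S2| = 36 + 73.5 − 42.8571 = 66.64.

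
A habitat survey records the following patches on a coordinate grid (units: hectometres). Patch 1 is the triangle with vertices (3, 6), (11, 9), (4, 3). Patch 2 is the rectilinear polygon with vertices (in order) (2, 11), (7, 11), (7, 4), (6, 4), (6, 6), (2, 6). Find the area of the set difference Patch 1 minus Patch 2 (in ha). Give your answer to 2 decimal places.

9.64

|Patch 1| = 13.5, |Patch 1∩Patch 2| = 3.8571.
|Patch 1 ∖ Patch 2| = |Patch 1| − |Patch 1∩Patch 2| = 13.5 − 3.8571 = 9.64.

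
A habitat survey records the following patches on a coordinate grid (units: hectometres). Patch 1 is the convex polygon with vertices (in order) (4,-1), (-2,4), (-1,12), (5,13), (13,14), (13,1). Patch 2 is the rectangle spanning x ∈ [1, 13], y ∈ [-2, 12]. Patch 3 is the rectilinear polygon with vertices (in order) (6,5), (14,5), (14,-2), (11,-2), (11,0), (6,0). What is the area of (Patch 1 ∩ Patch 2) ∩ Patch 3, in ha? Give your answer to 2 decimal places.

The region (Patch 1 ∩ Patch 2) ∩ Patch 3 is the polygon with vertices (13,1), (8.5,0), (6,0), (6,5), (13,5).
By the shoelace formula its area is 32.75.

32.75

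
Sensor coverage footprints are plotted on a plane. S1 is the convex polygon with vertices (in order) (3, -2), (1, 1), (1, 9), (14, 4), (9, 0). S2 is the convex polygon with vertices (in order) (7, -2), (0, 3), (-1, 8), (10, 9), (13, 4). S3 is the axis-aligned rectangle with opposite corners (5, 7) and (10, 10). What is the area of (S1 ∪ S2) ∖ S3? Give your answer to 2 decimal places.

|S1 ∪ S2| = 108.9928.
|(S1 ∪ S2) ∩ S3| = 8.8636.
|(S1 ∪ S2) ∖ S3| = 108.9928 − 8.8636 = 100.13.

100.13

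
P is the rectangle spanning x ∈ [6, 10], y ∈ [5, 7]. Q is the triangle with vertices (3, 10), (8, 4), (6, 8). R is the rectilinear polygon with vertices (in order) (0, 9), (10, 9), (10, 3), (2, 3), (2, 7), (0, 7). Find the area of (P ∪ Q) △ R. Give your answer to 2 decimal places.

|P ∪ Q| = 10.8167.
|(P ∪ Q) ∩ R| = 10.4833.
|(P ∪ Q) △ R| = 10.8167 + 52 − 20.9667 = 41.85.

41.85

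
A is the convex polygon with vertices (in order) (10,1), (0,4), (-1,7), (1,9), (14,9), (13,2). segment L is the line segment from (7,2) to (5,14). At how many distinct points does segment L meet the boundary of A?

1

The segment meets the boundary at (5.833,9).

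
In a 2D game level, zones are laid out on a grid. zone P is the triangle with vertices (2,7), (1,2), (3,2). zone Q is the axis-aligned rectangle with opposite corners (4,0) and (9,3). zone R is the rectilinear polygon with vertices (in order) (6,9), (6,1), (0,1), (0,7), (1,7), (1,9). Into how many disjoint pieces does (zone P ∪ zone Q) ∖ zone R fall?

1

(zone P ∪ zone Q) ∖ zone R is a single connected region.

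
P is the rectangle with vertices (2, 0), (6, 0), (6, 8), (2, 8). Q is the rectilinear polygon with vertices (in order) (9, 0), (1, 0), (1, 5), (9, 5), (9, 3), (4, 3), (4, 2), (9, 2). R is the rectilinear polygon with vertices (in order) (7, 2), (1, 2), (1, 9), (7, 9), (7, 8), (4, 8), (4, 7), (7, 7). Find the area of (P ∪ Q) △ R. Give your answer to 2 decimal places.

34.00

|P ∪ Q| = 49.
|(P ∪ Q) ∩ R| = 27.
|(P ∪ Q) △ R| = 49 + 39 − 54 = 34.00.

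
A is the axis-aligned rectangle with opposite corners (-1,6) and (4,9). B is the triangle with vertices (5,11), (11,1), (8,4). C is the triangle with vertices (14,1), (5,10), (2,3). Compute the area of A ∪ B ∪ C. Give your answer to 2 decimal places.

59.85

By inclusion–exclusion:
Individual areas: |A| = 15, |B| = 6, |C| = 45.
|A∩B| = 0.
|A∩C| = 0.5952.
|B∩C| = 5.5583.
|A∩B∩C| = 0.
|A ∪ B ∪ C| = 66 − 6.1536 + 0 = 59.85.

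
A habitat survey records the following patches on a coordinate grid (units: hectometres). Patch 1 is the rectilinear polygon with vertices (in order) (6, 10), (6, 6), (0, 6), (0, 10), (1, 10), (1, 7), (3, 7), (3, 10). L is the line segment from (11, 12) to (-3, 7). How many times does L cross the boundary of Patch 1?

4

The segment meets the boundary at (0,8.071), (1,8.429), (3,9.143), (5.4,10).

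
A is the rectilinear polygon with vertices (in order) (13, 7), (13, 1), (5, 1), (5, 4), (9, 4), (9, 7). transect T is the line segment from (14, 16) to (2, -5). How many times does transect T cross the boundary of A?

2

The segment meets the boundary at (5.429,1), (7.143,4).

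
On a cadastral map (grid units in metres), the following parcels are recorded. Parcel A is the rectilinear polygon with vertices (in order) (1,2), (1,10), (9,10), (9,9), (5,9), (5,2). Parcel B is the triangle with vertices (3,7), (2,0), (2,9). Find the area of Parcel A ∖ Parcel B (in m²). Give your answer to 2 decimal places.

31.79

|Parcel A| = 36, |Parcel A∩Parcel B| = 4.2143.
|Parcel A ∖ Parcel B| = |Parcel A| − |Parcel A∩Parcel B| = 36 − 4.2143 = 31.79.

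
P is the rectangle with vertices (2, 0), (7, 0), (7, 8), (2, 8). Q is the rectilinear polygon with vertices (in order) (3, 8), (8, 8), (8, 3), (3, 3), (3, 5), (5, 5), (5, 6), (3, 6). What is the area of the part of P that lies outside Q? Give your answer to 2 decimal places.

22.00

|P| = 40, |P∩Q| = 18.
|P ∖ Q| = |P| − |P∩Q| = 40 − 18 = 22.00.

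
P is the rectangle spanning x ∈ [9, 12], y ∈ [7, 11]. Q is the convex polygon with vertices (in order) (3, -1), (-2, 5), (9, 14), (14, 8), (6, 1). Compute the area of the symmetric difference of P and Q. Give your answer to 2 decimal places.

|P| = 12, |Q| = 113.5, |P∩Q| = 11.85.
|P △ Q| = |P| + |Q| − 2·|P∩Q| = 12 + 113.5 − 23.7 = 101.80.

101.80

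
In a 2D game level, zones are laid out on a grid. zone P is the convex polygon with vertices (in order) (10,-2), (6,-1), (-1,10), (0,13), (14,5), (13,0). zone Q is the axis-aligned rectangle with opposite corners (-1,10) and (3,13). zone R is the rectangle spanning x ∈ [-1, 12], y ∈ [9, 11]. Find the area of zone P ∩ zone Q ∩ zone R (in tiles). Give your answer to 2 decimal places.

The intersection is the polygon with vertices (3,10), (-1,10), (-0.667,11), (3,11).
By the shoelace formula its area is 3.83.

3.83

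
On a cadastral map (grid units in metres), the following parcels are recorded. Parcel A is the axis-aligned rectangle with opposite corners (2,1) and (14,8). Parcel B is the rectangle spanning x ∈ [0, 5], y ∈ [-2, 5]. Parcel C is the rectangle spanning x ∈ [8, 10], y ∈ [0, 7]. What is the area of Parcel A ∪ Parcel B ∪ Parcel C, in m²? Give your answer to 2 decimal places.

By inclusion–exclusion:
Individual areas: |Parcel A| = 84, |Parcel B| = 35, |Parcel C| = 14.
|Parcel A∩Parcel B|: x∈[2,5], y∈[1,5] → 3·4 = 12.
|Parcel A∩Parcel C|: x∈[8,10], y∈[1,7] → 2·6 = 12.
|Parcel B∩Parcel C| = 0 (no overlap).
|Parcel A∩Parcel B∩Parcel C| = 0.
|Parcel A ∪ Parcel B ∪ Parcel C| = 133 − 24 + 0 = 109.00.

109.00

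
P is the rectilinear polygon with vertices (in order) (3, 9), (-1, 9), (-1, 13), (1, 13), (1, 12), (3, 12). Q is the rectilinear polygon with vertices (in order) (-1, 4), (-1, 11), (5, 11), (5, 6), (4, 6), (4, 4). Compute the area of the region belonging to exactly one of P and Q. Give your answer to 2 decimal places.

38.00

|P| = 14, |Q| = 40, |P∩Q| = 8.
|P △ Q| = |P| + |Q| − 2·|P∩Q| = 14 + 40 − 16 = 38.00.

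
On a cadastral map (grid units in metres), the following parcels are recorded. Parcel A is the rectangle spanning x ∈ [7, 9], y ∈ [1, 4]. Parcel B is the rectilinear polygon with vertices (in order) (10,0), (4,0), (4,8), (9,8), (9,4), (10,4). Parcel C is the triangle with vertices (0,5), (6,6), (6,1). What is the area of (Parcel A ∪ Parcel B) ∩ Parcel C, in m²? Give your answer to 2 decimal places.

8.33

The region (Parcel A ∪ Parcel B) ∩ Parcel C is the polygon with vertices (4,5.667), (6,6), (6,1), (4,2.333).
By the shoelace formula its area is 8.33.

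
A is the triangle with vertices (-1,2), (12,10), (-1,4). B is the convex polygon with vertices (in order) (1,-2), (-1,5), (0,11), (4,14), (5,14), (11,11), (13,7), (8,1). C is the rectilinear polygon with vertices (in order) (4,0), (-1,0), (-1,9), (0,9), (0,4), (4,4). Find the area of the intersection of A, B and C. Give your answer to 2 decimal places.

The intersection is the polygon with vertices (-0.748,4.117), (0,4.462), (0,4), (2.25,4), (-0.271,2.449).
By the shoelace formula its area is 2.51.

2.51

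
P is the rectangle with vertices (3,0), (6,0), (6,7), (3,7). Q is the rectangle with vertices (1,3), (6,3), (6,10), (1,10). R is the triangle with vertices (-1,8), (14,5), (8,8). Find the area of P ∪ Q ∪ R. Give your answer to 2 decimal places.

53.00

By inclusion–exclusion:
Individual areas: |P| = 21, |Q| = 35, |R| = 13.5.
|P∩Q|: x∈[3,6], y∈[3,7] → 3·4 = 12.
|P∩R| = 0.4.
|Q∩R| = 4.5.
|P∩Q∩R| = 0.4.
|P ∪ Q ∪ R| = 69.5 − 16.9 + 0.4 = 53.00.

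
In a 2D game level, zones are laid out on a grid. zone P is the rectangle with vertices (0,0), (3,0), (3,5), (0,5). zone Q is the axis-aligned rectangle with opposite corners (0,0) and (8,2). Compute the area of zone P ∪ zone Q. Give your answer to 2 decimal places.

By inclusion–exclusion:
Individual areas: |zone P| = 15, |zone Q| = 16.
|zone P∩zone Q|: x∈[0,3], y∈[0,2] → 3·2 = 6.
|zone P ∪ zone Q| = 31 − 6 = 25.00.

25.00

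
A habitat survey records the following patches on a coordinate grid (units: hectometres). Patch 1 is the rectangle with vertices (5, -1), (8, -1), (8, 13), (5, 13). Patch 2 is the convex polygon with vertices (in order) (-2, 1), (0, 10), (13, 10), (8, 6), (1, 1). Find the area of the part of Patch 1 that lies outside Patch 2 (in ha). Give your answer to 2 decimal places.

|Patch 1| = 42, |Patch 1∩Patch 2| = 15.2143.
|Patch 1 ∖ Patch 2| = |Patch 1| − |Patch 1∩Patch 2| = 42 − 15.2143 = 26.79.

26.79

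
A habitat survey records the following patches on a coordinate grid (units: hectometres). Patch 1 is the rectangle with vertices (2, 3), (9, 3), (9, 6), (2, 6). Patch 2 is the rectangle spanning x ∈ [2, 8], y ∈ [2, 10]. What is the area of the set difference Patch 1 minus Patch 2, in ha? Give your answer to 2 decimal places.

3.00

|Patch 1∩Patch 2|: x∈[2,8], y∈[3,6] → 6·3 = 18.
|Patch 1| = 21.
|Patch 1 ∖ Patch 2| = |Patch 1| − |Patch 1∩Patch 2| = 21 − 18 = 3.00.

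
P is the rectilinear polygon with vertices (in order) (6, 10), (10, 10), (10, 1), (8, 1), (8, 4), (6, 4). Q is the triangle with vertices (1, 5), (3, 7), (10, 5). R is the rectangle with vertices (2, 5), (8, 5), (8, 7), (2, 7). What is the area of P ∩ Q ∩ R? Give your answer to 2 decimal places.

1.71

The intersection is the polygon with vertices (8,5.571), (8,5), (6,5), (6,6.143).
By the shoelace formula its area is 1.71.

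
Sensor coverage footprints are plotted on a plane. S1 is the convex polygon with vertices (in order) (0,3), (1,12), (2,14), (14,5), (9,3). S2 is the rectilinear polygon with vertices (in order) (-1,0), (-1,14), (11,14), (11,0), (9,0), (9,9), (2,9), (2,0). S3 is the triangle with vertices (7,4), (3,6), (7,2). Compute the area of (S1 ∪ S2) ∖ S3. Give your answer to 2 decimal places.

|S1 ∪ S2| = 152.1333.
|(S1 ∪ S2) ∩ S3| = 3.5.
|(S1 ∪ S2) ∖ S3| = 152.1333 − 3.5 = 148.63.

148.63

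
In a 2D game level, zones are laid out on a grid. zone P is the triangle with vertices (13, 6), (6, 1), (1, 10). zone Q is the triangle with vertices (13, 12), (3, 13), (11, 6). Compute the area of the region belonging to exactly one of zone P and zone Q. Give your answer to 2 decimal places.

74.05

|zone P| = 44, |zone Q| = 31, |zone P∩zone Q| = 0.4769.
|zone P △ zone Q| = |zone P| + |zone Q| − 2·|zone P∩zone Q| = 44 + 31 − 0.9538 = 74.05.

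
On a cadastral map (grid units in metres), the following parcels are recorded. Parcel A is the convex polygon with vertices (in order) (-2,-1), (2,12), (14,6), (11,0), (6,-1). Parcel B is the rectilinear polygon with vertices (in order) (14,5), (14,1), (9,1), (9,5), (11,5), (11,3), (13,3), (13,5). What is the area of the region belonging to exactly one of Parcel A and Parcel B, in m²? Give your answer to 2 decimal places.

127.00

|Parcel A| = 131.5, |Parcel B| = 16, |Parcel A∩Parcel B| = 10.25.
|Parcel A △ Parcel B| = |Parcel A| + |Parcel B| − 2·|Parcel A∩Parcel B| = 131.5 + 16 − 20.5 = 127.00.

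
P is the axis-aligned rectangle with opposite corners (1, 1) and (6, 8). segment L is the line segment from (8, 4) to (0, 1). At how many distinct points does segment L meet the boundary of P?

The segment meets the boundary at (1,1.375), (6,3.25).

2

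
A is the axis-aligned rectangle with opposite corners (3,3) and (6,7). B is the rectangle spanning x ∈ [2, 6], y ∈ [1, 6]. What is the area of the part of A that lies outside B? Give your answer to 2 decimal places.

|A∩B|: x∈[3,6], y∈[3,6] → 3·3 = 9.
|A| = 12.
|A ∖ B| = |A| − |A∩B| = 12 − 9 = 3.00.

3.00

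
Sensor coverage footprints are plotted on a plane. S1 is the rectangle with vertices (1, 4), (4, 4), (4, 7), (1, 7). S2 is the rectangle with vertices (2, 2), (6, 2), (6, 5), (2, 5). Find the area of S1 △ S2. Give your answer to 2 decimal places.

|S1∩S2|: x∈[2,4], y∈[4,5] → 2·1 = 2.
|S1 △ S2| = |S1| + |S2| − 2·|S1∩S2| = 9 + 12 − 4 = 17.00.

17.00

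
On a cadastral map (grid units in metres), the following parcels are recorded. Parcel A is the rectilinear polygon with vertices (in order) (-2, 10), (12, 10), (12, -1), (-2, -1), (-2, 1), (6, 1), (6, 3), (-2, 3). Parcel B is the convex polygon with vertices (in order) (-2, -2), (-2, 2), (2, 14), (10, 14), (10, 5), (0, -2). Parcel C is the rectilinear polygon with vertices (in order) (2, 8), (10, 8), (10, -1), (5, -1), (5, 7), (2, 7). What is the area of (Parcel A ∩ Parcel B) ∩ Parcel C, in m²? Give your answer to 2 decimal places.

25.60

The region (Parcel A ∩ Parcel B) ∩ Parcel C is the polygon with vertices (10,5), (6,2.2), (6,3), (5,3), (5,7), (2,7), (2,8), (10,8).
By the shoelace formula its area is 25.60.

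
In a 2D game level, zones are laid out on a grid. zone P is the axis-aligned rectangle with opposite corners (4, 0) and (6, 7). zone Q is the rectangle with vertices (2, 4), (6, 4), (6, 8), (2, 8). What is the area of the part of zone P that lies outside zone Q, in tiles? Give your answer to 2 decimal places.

|zone P∩zone Q|: x∈[4,6], y∈[4,7] → 2·3 = 6.
|zone P| = 14.
|zone P ∖ zone Q| = |zone P| − |zone P∩zone Q| = 14 − 6 = 8.00.

8.00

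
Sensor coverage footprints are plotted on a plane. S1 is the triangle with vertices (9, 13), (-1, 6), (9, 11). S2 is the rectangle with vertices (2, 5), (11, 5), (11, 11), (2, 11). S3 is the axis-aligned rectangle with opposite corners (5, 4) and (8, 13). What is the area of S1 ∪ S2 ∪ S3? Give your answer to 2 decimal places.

65.55

By inclusion–exclusion:
Individual areas: |S1| = 10, |S2| = 54, |S3| = 27.
|S1∩S2| = 6.2429.
|S1∩S3| = 4.5.
|S2∩S3|: x∈[5,8], y∈[5,11] → 3·6 = 18.
|S1∩S2∩S3| = 3.2929.
|S1 ∪ S2 ∪ S3| = 91 − 28.7429 + 3.2929 = 65.55.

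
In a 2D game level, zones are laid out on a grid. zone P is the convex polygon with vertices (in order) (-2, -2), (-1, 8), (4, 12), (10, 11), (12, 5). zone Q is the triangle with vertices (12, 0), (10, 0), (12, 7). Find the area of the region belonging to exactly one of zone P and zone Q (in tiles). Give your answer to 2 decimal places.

|zone P| = 117, |zone Q| = 7, |zone P∩zone Q| = 0.359.
|zone P △ zone Q| = |zone P| + |zone Q| − 2·|zone P∩zone Q| = 117 + 7 − 0.7179 = 123.28.

123.28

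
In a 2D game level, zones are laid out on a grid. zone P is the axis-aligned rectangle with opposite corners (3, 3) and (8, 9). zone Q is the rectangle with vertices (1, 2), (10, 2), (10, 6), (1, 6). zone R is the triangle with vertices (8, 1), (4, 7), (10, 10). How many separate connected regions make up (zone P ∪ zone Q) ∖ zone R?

(zone P ∪ zone Q) ∖ zone R splits into 2 disjoint pieces (area 27.3333, area 5.3333).

2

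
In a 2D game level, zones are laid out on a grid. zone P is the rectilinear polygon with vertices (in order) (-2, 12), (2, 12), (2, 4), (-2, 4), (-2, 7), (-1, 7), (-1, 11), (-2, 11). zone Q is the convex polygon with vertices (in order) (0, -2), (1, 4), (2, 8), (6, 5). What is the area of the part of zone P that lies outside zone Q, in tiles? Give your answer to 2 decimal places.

26.00

|zone P| = 28, |zone P∩zone Q| = 2.
|zone P ∖ zone Q| = |zone P| − |zone P∩zone Q| = 28 − 2 = 26.00.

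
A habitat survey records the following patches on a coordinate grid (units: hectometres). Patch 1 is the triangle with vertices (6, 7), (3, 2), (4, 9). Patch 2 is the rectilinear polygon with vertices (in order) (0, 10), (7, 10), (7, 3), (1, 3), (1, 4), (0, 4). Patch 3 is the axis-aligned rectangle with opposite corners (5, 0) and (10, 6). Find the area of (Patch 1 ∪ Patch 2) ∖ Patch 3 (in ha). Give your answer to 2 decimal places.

|Patch 1 ∪ Patch 2| = 48.2286.
|(Patch 1 ∪ Patch 2) ∩ Patch 3| = 6.
|(Patch 1 ∪ Patch 2) ∖ Patch 3| = 48.2286 − 6 = 42.23.

42.23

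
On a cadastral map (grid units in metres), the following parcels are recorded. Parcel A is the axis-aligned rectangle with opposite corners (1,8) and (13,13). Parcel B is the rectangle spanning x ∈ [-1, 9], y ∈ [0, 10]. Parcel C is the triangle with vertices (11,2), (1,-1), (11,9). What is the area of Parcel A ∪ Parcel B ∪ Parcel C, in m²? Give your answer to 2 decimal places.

157.27

By inclusion–exclusion:
Individual areas: |Parcel A| = 60, |Parcel B| = 100, |Parcel C| = 35.
|Parcel A∩Parcel B|: x∈[1,9], y∈[8,10] → 8·2 = 16.
|Parcel A∩Parcel C| = 0.5.
|Parcel B∩Parcel C| = 21.2333.
|Parcel A∩Parcel B∩Parcel C| = 0.
|Parcel A ∪ Parcel B ∪ Parcel C| = 195 − 37.7333 + 0 = 157.27.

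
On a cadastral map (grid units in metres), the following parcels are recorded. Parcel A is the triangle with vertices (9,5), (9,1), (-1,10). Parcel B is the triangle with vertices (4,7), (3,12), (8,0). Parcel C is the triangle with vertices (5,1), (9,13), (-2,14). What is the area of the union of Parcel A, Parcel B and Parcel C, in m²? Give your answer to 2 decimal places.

By inclusion–exclusion:
Individual areas: |Parcel A| = 20, |Parcel B| = 6.5, |Parcel C| = 68.
|Parcel A∩Parcel B| = 3.1471.
|Parcel A∩Parcel C| = 9.9743.
|Parcel B∩Parcel C| = 5.2329.
|Parcel A∩Parcel B∩Parcel C| = 2.7914.
|Parcel A ∪ Parcel B ∪ Parcel C| = 94.5 − 18.3543 + 2.7914 = 78.94.

78.94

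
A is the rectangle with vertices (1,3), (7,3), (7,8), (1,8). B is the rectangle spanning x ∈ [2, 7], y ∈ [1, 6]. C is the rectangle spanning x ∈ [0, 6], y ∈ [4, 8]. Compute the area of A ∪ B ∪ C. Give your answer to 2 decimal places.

44.00

By inclusion–exclusion:
Individual areas: |A| = 30, |B| = 25, |C| = 24.
|A∩B|: x∈[2,7], y∈[3,6] → 5·3 = 15.
|A∩C|: x∈[1,6], y∈[4,8] → 5·4 = 20.
|B∩C|: x∈[2,6], y∈[4,6] → 4·2 = 8.
|A∩B∩C| = 8.
|A ∪ B ∪ C| = 79 − 43 + 8 = 44.00.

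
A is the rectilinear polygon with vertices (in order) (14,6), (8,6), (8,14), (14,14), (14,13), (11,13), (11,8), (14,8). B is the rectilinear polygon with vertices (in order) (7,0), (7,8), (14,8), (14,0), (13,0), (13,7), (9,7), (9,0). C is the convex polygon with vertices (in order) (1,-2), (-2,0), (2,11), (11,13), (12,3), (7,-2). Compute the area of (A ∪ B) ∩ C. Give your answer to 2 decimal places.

|A ∪ B| = 53.
|(A ∪ B) ∩ C| = 35.20.

35.20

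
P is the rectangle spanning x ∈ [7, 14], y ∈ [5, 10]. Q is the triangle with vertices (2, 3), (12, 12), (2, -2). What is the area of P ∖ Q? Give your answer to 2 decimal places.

|P| = 35, |P∩Q| = 5.4563.
|P ∖ Q| = |P| − |P∩Q| = 35 − 5.4563 = 29.54.

29.54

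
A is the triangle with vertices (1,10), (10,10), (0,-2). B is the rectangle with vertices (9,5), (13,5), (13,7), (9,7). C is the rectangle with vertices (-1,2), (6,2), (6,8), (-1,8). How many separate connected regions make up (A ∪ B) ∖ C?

(A ∪ B) ∖ C splits into 3 disjoint pieces (area 19.7667, area 6, area 8).

3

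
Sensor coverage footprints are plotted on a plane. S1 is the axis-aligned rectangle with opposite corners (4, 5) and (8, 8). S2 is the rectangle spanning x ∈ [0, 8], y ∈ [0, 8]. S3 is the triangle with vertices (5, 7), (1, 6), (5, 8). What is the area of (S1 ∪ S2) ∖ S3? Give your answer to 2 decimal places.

62.00

|S1 ∪ S2| = 64.
|(S1 ∪ S2) ∩ S3| = 2.
|(S1 ∪ S2) ∖ S3| = 64 − 2 = 62.00.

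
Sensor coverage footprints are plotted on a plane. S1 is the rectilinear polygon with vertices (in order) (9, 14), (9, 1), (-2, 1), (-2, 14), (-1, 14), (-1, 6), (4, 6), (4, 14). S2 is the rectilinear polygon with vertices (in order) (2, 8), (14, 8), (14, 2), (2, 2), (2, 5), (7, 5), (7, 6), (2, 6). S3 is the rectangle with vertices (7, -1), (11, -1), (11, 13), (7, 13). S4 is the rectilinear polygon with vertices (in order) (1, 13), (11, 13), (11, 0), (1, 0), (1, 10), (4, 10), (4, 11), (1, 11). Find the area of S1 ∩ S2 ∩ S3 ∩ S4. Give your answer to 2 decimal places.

12.00

The intersection is the polygon with vertices (7,5), (7,6), (7,8), (9,8), (9,2), (7,2).
By the shoelace formula its area is 12.00.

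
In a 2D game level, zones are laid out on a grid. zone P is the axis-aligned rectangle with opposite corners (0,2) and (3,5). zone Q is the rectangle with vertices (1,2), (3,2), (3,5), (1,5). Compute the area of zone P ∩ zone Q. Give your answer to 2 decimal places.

6.00

|zone P∩zone Q|: x∈[1,3], y∈[2,5] → 2·3 = 6.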